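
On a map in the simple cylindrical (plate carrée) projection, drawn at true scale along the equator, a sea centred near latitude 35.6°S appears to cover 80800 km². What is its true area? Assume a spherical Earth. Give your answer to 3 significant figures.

65700 km²

For the equirectangular projection with φ₀ = 0 (plate carrée), h = 1 along meridians and k = sec φ along parallels.
Areal scale = h·k = 1 × sec φ; at 35.6°, h = 1.000, k = 1.230, so h·k = 1.230.
True area = apparent / (areal scale) = 80800 / 1.230 ≈ 65700 km².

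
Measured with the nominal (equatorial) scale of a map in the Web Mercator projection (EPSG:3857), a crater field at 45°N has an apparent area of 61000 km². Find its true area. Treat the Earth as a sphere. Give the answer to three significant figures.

For Mercator, h = k = sec φ (a conformal cylindrical projection has a single point scale, 1/cos φ).
Areal scale = k² = sec²φ = 1/cos²(45°) = 1/0.7071² = 2.000.
True area = apparent / (areal scale) = 61000 / 2.000 ≈ 30500 km².

30500 km²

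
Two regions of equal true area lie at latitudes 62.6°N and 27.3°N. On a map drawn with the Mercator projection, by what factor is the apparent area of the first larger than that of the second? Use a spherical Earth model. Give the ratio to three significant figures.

3.73

Mercator is conformal with k = sec φ, so areal scale = k² = sec²φ.
At 62.6°: sec²(62.6°) = 1/0.4602² = 4.722.
At 27.3°: sec²(27.3°) = 1/0.8886² = 1.266.
Ratio = 4.722/1.266 = cos²(27.3°)/cos²(62.6°) ≈ 3.73.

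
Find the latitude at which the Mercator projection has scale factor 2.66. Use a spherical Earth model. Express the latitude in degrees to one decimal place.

Mercator scale is k = sec φ = 1/cos φ.
1/cos φ = 2.66  ⇒  cos φ = 0.3759  ⇒  φ = arccos(0.3759) ≈ 67.9°.

67.9°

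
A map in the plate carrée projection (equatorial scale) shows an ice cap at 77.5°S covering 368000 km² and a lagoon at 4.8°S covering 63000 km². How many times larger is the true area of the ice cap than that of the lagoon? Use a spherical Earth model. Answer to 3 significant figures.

1.27

On the plate carrée, areal scale = h·k = 1 × sec φ, so true area = apparent × cos φ.
True area of ice cap: 368000 × cos(77.5°) = 368000 × 0.2164 = 79650 km².
True area of lagoon: 63000 × cos(4.8°) = 63000 × 0.9965 = 62780 km².
Ratio = 79650 / 62780 ≈ 1.27.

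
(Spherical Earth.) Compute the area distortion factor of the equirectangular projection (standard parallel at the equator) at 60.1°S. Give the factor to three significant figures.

In the plate carrée (x = Rλ, y = Rφ), meridians are true-scale (h = 1) and parallels are stretched by k = sec φ.
Areal scale = h·k = 1 × sec φ; at 60.1°, h = 1.000, k = 2.006, so h·k = 2.006.

2.01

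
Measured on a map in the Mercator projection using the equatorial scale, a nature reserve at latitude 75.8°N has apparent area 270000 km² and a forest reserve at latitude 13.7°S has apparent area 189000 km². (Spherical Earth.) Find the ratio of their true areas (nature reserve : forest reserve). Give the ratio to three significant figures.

On Mercator the areal scale is sec²φ, so true area = apparent × cos²φ.
True area of nature reserve: 270000 × cos²(75.8°) = 270000 × 0.06018 = 16250 km².
True area of forest reserve: 189000 × cos²(13.7°) = 189000 × 0.9439 = 178400 km².
Ratio = 16250 / 178400 ≈ 0.0911.

0.0911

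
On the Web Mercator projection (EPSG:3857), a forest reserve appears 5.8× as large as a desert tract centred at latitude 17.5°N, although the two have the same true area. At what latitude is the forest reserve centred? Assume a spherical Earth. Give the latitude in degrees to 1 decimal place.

66.7°

On Mercator, (apparent₁)/(apparent₂) = sec²φ₁ / sec²φ₂ when true areas are equal.
cos²φ₂ / cos²φ₁ = 5.8  ⇒  cos φ₁ = cos 17.5° / √5.8 = 0.9537/2.408 = 0.3960.
φ₁ = arccos(0.3960) ≈ 66.7°.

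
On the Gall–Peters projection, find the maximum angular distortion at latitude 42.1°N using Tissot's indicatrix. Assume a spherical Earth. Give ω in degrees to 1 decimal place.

5.5°

Gall–Peters is a cylindrical equal-area projection with standard parallels at ±45°. A cylindrical equal-area projection with standard parallel φ₀ has meridian scale h = cos φ / cos φ₀ and parallel scale k = cos φ₀ / cos φ (so areas are preserved, h·k = 1).
At 42.1°: h = 1.049, k = 0.9530; principal scales a = 1.049, b = 0.9530.
sin(ω/2) = (a − b)/(a + b) = 0.09631/2.002 = 0.04810, so ω = 2 arcsin(0.04810) ≈ 5.5°.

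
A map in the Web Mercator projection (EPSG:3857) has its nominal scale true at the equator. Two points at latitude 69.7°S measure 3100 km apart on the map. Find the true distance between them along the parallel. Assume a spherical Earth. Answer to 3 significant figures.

For Mercator, h = k = sec φ (a conformal cylindrical projection has a single point scale, 1/cos φ).
Along the parallel at 69.7°, map distances are exaggerated by k = sec 69.7° = 2.882.
True distance = 3100 / 2.882 = 3100 × cos 69.7° ≈ 1080 km.

1080 km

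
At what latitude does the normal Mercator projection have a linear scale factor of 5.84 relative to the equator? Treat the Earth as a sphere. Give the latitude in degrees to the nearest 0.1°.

Mercator scale is k = sec φ = 1/cos φ.
1/cos φ = 5.84  ⇒  cos φ = 0.1712  ⇒  φ = arccos(0.1712) ≈ 80.1°.

80.1°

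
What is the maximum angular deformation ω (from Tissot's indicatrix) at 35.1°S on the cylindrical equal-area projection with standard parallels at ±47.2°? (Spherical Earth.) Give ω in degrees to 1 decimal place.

For cylindrical equal-area with standard parallel φ₀, h = cos φ / cos φ₀ and k = cos φ₀ / cos φ, so h·k = 1.
At 35.1°: h = 1.204, k = 0.8305; principal scales a = 1.204, b = 0.8305.
sin(ω/2) = (a − b)/(a + b) = 0.3737/2.035 = 0.1837, so ω = 2 arcsin(0.1837) ≈ 21.2°.

21.2°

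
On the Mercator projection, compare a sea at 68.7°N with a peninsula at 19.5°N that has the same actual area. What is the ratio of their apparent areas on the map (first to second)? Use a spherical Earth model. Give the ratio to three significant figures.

On Mercator, area is exaggerated by sec²φ = 1/cos²φ.
At 68.7°: sec²(68.7°) = 1/0.3633² = 7.579.
At 19.5°: sec²(19.5°) = 1/0.9426² = 1.125.
Ratio = 7.579/1.125 = cos²(19.5°)/cos²(68.7°) ≈ 6.73.

6.73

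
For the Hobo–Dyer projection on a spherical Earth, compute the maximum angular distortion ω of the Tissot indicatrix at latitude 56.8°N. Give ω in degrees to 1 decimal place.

The Hobo–Dyer projection is cylindrical equal-area with φ₀ = 37.5°. For cylindrical equal-area with standard parallel φ₀, h = cos φ / cos φ₀ and k = cos φ₀ / cos φ, so h·k = 1.
At 56.8°: h = 0.6902, k = 1.449; principal scales a = 1.449, b = 0.6902.
sin(ω/2) = (a − b)/(a + b) = 0.7587/2.139 = 0.3547, so ω = 2 arcsin(0.3547) ≈ 41.5°.

41.5°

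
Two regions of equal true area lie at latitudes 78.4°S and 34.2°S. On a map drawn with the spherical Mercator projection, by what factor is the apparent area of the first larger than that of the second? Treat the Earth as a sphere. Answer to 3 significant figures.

On Mercator, area is exaggerated by sec²φ = 1/cos²φ.
At 78.4°: sec²(78.4°) = 1/0.2011² = 24.73.
At 34.2°: sec²(34.2°) = 1/0.8271² = 1.462.
Ratio = 24.73/1.462 = cos²(34.2°)/cos²(78.4°) ≈ 16.9.

16.9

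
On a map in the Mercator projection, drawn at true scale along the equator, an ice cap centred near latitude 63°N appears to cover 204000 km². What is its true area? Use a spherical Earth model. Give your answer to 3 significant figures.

Mercator is conformal, so the point scale is isotropic: h = k = sec φ = 1/cos φ.
Areal scale = k² = sec²φ = 1/cos²(63°) = 1/0.4540² = 4.852.
True area = apparent / (areal scale) = 204000 / 4.852 ≈ 42000 km².

42000 km²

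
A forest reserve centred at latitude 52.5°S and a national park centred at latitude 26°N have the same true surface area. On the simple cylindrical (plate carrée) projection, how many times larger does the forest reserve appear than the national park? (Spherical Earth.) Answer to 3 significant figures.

1.48

For the equirectangular projection with φ₀ = 0 (plate carrée), h = 1 along meridians and k = sec φ along parallels.
Areal scale at 52.5°: h·k = 1.000 × 1.643 = 1.643.
Areal scale at 26°: h·k = 1.000 × 1.113 = 1.113.
Ratio = 1.643/1.113 ≈ 1.48.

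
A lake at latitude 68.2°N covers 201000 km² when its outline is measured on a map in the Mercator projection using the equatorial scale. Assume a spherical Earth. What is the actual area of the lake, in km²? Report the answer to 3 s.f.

27700 km²

The Mercator projection is conformal; its linear scale factor is the same in every direction and equals sec φ = 1/cos φ.
Areal scale = k² = sec²φ = 1/cos²(68.2°) = 1/0.3714² = 7.251.
True area = apparent / (areal scale) = 201000 / 7.251 ≈ 27700 km².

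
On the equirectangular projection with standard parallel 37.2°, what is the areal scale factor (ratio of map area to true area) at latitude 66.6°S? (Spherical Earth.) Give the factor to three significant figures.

With standard parallel φ₀ = 37.2°, the equirectangular projection gives x = Rλ cos φ₀, y = Rφ, so h = 1 and k = cos 37.2° / cos φ.
Areal scale = h·k = 1 × cos φ₀ / cos φ; at 66.6°, h = 1.000, k = 2.006, so h·k = 2.006.

2.01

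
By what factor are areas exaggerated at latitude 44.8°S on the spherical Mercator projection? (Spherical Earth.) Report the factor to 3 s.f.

The Mercator projection is conformal; its linear scale factor is the same in every direction and equals sec φ = 1/cos φ.
Areal scale = k² = sec²φ = 1/cos²(44.8°) = 1/0.7096² = 1.986.

1.99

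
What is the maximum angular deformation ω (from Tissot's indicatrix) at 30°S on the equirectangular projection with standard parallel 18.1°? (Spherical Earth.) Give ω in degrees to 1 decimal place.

5.3°

The equidistant cylindrical projection with φ₀ = 18.1° has h = 1 (meridians true) and k = cos φ₀ / cos φ along parallels.
At 30°: h = 1.000, k = 1.098; principal scales a = 1.098, b = 1.000.
sin(ω/2) = (a − b)/(a + b) = 0.09756/2.098 = 0.04651, so ω = 2 arcsin(0.04651) ≈ 5.3°.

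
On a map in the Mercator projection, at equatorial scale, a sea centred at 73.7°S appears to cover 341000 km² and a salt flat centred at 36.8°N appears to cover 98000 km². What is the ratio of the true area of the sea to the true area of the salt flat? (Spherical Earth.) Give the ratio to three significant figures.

0.428

Since Mercator area scale is 1/cos²φ, the true area equals the apparent area multiplied by cos²φ.
True area of sea: 341000 × cos²(73.7°) = 341000 × 0.07877 = 26860 km².
True area of salt flat: 98000 × cos²(36.8°) = 98000 × 0.6412 = 62830 km².
Ratio = 26860 / 62830 ≈ 0.428.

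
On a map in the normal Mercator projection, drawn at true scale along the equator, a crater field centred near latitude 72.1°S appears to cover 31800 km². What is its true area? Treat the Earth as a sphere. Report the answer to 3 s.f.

3000 km²

For Mercator, h = k = sec φ (a conformal cylindrical projection has a single point scale, 1/cos φ).
Areal scale = k² = sec²φ = 1/cos²(72.1°) = 1/0.3074² = 10.59.
True area = apparent / (areal scale) = 31800 / 10.59 ≈ 3000 km².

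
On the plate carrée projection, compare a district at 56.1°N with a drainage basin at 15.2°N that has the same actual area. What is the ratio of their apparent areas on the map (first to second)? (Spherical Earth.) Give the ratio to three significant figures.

For the equirectangular projection with φ₀ = 0 (plate carrée), h = 1 along meridians and k = sec φ along parallels.
Areal scale at 56.1°: h·k = 1.000 × 1.793 = 1.793.
Areal scale at 15.2°: h·k = 1.000 × 1.036 = 1.036.
Ratio = 1.793/1.036 ≈ 1.73.

1.73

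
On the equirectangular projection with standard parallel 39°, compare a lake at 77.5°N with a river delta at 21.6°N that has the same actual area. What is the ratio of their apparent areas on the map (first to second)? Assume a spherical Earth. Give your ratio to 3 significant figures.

With standard parallel φ₀ = 39°, the equirectangular projection gives x = Rλ cos φ₀, y = Rφ, so h = 1 and k = cos 39° / cos φ.
Areal scale at 77.5°: h·k = 1.000 × 3.591 = 3.591.
Areal scale at 21.6°: h·k = 1.000 × 0.8358 = 0.8358.
Ratio = 3.591/0.8358 ≈ 4.30.

4.30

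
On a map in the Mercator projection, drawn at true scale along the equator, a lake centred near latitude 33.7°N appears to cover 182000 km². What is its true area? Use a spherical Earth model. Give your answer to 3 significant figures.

126000 km²

For Mercator, h = k = sec φ (a conformal cylindrical projection has a single point scale, 1/cos φ).
Areal scale = k² = sec²φ = 1/cos²(33.7°) = 1/0.8320² = 1.445.
True area = apparent / (areal scale) = 182000 / 1.445 ≈ 126000 km².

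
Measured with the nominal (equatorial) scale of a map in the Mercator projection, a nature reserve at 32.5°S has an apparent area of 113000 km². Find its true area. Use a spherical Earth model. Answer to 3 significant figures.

80400 km²

For Mercator, h = k = sec φ (a conformal cylindrical projection has a single point scale, 1/cos φ).
Areal scale = k² = sec²φ = 1/cos²(32.5°) = 1/0.8434² = 1.406.
True area = apparent / (areal scale) = 113000 / 1.406 ≈ 80400 km².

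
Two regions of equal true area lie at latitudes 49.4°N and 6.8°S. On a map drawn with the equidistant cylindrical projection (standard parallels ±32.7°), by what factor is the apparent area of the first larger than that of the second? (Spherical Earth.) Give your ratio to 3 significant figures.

With standard parallel φ₀ = 32.7°, the equirectangular projection gives x = Rλ cos φ₀, y = Rφ, so h = 1 and k = cos 32.7° / cos φ.
Areal scale at 49.4°: h·k = 1.000 × 1.293 = 1.293.
Areal scale at 6.8°: h·k = 1.000 × 0.8475 = 0.8475.
Ratio = 1.293/0.8475 ≈ 1.53.

1.53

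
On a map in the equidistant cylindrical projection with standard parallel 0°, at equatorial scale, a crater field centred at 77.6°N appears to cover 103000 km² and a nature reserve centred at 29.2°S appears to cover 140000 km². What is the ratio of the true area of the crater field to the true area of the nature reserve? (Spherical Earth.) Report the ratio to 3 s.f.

On the plate carrée, areal scale = h·k = 1 × sec φ, so true area = apparent × cos φ.
True area of crater field: 103000 × cos(77.6°) = 103000 × 0.2147 = 22120 km².
True area of nature reserve: 140000 × cos(29.2°) = 140000 × 0.8729 = 122200 km².
Ratio = 22120 / 122200 ≈ 0.181.

0.181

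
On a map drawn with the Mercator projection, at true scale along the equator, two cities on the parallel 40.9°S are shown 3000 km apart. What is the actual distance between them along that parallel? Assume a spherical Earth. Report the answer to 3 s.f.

The Mercator projection is conformal; its linear scale factor is the same in every direction and equals sec φ = 1/cos φ.
Along the parallel at 40.9°, map distances are exaggerated by k = sec 40.9° = 1.323.
True distance = 3000 / 1.323 = 3000 × cos 40.9° ≈ 2270 km.

2270 km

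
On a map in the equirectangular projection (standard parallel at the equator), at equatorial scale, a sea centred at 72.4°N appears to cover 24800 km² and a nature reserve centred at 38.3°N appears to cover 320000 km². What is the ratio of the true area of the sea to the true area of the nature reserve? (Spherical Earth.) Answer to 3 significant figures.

On the plate carrée, areal scale = h·k = 1 × sec φ, so true area = apparent × cos φ.
True area of sea: 24800 × cos(72.4°) = 24800 × 0.3024 = 7499 km².
True area of nature reserve: 320000 × cos(38.3°) = 320000 × 0.7848 = 251100 km².
Ratio = 7499 / 251100 ≈ 0.0299.

0.0299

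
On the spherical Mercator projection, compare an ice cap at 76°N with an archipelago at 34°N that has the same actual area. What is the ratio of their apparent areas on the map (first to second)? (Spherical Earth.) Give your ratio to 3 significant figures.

11.7

Mercator areal scale is sec²φ.
At 76°: sec²(76°) = 1/0.2419² = 17.09.
At 34°: sec²(34°) = 1/0.8290² = 1.455.
Ratio = 17.09/1.455 = cos²(34°)/cos²(76°) ≈ 11.7.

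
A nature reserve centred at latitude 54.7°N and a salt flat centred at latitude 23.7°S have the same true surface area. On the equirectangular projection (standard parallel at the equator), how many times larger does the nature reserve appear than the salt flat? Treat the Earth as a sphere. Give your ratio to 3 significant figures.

In the plate carrée (x = Rλ, y = Rφ), meridians are true-scale (h = 1) and parallels are stretched by k = sec φ.
Areal scale at 54.7°: h·k = 1.000 × 1.731 = 1.731.
Areal scale at 23.7°: h·k = 1.000 × 1.092 = 1.092.
Ratio = 1.731/1.092 ≈ 1.58.

1.58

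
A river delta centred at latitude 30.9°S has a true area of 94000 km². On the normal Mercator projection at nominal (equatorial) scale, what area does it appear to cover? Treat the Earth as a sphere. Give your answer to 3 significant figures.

128000 km²

The Mercator projection is conformal; its linear scale factor is the same in every direction and equals sec φ = 1/cos φ.
Areal scale = k² = sec²φ = 1/cos²(30.9°) = 1/0.8581² = 1.358.
Apparent area = 94000 × 1.358 ≈ 128000 km².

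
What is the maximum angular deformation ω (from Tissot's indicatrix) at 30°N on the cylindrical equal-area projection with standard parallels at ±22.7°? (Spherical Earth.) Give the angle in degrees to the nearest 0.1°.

Cylindrical equal-area (φ₀ = 22.7°): h = cos φ / cos 22.7° along meridians, k = cos 22.7° / cos φ along parallels; h·k = 1.
At 30°: h = 0.9387, k = 1.065; principal scales a = 1.065, b = 0.9387.
sin(ω/2) = (a − b)/(a + b) = 0.1265/2.004 = 0.06313, so ω = 2 arcsin(0.06313) ≈ 7.2°.

7.2°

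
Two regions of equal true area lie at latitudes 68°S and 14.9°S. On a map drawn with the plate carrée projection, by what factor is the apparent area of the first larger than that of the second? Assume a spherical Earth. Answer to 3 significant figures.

2.58

In the plate carrée (x = Rλ, y = Rφ), meridians are true-scale (h = 1) and parallels are stretched by k = sec φ.
Areal scale at 68°: h·k = 1.000 × 2.669 = 2.669.
Areal scale at 14.9°: h·k = 1.000 × 1.035 = 1.035.
Ratio = 2.669/1.035 ≈ 2.58.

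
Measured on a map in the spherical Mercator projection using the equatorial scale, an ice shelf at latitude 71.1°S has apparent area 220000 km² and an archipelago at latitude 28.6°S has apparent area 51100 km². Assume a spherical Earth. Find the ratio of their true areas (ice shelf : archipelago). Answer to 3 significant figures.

0.586

Since Mercator area scale is 1/cos²φ, the true area equals the apparent area multiplied by cos²φ.
True area of ice shelf: 220000 × cos²(71.1°) = 220000 × 0.1049 = 23080 km².
True area of archipelago: 51100 × cos²(28.6°) = 51100 × 0.7709 = 39390 km².
Ratio = 23080 / 39390 ≈ 0.586.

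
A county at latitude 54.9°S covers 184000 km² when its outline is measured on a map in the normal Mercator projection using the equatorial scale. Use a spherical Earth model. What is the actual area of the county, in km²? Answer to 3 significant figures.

For Mercator, h = k = sec φ (a conformal cylindrical projection has a single point scale, 1/cos φ).
Areal scale = k² = sec²φ = 1/cos²(54.9°) = 1/0.5750² = 3.025.
True area = apparent / (areal scale) = 184000 / 3.025 ≈ 60800 km².

60800 km²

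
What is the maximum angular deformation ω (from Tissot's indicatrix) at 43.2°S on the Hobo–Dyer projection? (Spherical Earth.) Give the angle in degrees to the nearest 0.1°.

Hobo–Dyer is a cylindrical equal-area projection with standard parallels at ±37.5°. For cylindrical equal-area with standard parallel φ₀, h = cos φ / cos φ₀ and k = cos φ₀ / cos φ, so h·k = 1.
At 43.2°: h = 0.9188, k = 1.088; principal scales a = 1.088, b = 0.9188.
sin(ω/2) = (a − b)/(a + b) = 0.1695/2.007 = 0.08444, so ω = 2 arcsin(0.08444) ≈ 9.7°.

9.7°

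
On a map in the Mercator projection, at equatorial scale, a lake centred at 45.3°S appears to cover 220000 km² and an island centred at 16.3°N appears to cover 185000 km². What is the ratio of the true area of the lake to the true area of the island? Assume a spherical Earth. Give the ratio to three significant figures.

Since Mercator area scale is 1/cos²φ, the true area equals the apparent area multiplied by cos²φ.
True area of lake: 220000 × cos²(45.3°) = 220000 × 0.4948 = 108800 km².
True area of island: 185000 × cos²(16.3°) = 185000 × 0.9212 = 170400 km².
Ratio = 108800 / 170400 ≈ 0.639.

0.639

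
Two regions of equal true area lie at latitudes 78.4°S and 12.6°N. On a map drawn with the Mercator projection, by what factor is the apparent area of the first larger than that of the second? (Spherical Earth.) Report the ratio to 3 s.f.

Mercator is conformal with k = sec φ, so areal scale = k² = sec²φ.
At 78.4°: sec²(78.4°) = 1/0.2011² = 24.73.
At 12.6°: sec²(12.6°) = 1/0.9759² = 1.050.
Ratio = 24.73/1.050 = cos²(12.6°)/cos²(78.4°) ≈ 23.6.

23.6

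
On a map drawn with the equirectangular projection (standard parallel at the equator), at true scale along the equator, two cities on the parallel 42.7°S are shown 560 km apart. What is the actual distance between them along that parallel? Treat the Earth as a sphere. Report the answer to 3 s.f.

For the equirectangular projection with φ₀ = 0 (plate carrée), h = 1 along meridians and k = sec φ along parallels.
Along the parallel at 42.7°, map distances are exaggerated by k = sec 42.7° = 1.361.
True distance = 560 / 1.361 = 560 × cos 42.7° ≈ 412 km.

412 km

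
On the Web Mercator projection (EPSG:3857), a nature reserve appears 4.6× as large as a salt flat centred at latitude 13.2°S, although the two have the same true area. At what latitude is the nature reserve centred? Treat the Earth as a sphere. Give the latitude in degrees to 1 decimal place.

For equal true areas on Mercator, apparent areas scale as sec²φ, so the ratio is cos²φ₂ / cos²φ₁.
cos²φ₂ / cos²φ₁ = 4.6  ⇒  cos φ₁ = cos 13.2° / √4.6 = 0.9736/2.145 = 0.4539.
φ₁ = arccos(0.4539) ≈ 63.0°.

63.0°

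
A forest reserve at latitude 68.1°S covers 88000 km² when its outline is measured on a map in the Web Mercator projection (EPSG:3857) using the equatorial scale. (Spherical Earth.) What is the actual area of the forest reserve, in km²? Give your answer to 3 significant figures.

12200 km²

For Mercator, h = k = sec φ (a conformal cylindrical projection has a single point scale, 1/cos φ).
Areal scale = k² = sec²φ = 1/cos²(68.1°) = 1/0.3730² = 7.188.
True area = apparent / (areal scale) = 88000 / 7.188 ≈ 12200 km².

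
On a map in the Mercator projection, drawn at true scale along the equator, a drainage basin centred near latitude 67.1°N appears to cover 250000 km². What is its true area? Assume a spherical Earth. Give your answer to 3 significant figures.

37900 km²

Mercator is conformal, so the point scale is isotropic: h = k = sec φ = 1/cos φ.
Areal scale = k² = sec²φ = 1/cos²(67.1°) = 1/0.3891² = 6.604.
True area = apparent / (areal scale) = 250000 / 6.604 ≈ 37900 km².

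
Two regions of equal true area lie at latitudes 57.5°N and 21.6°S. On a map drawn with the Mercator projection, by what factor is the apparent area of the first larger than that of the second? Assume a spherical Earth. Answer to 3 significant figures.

Mercator areal scale is sec²φ.
At 57.5°: sec²(57.5°) = 1/0.5373² = 3.464.
At 21.6°: sec²(21.6°) = 1/0.9298² = 1.157.
Ratio = 3.464/1.157 = cos²(21.6°)/cos²(57.5°) ≈ 2.99.

2.99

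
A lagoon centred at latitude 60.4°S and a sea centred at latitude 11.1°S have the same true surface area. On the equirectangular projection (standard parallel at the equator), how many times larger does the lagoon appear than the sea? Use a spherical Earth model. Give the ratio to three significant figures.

In the plate carrée (x = Rλ, y = Rφ), meridians are true-scale (h = 1) and parallels are stretched by k = sec φ.
Areal scale at 60.4°: h·k = 1.000 × 2.025 = 2.025.
Areal scale at 11.1°: h·k = 1.000 × 1.019 = 1.019.
Ratio = 2.025/1.019 ≈ 1.99.

1.99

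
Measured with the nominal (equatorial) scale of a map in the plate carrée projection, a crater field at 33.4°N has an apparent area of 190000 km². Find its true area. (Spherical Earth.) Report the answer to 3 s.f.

Plate carrée maps x = Rλ, y = Rφ. The meridian scale is h = 1 and the parallel scale is k = 1/cos φ = sec φ.
Areal scale = h·k = 1 × sec φ; at 33.4°, h = 1.000, k = 1.198, so h·k = 1.198.
True area = apparent / (areal scale) = 190000 / 1.198 ≈ 159000 km².

159000 km²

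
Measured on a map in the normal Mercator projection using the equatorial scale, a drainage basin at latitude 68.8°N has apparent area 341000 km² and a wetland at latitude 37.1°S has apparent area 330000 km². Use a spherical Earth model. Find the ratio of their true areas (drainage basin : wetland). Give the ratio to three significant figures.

On Mercator the areal scale is sec²φ, so true area = apparent × cos²φ.
True area of drainage basin: 341000 × cos²(68.8°) = 341000 × 0.1308 = 44590 km².
True area of wetland: 330000 × cos²(37.1°) = 330000 × 0.6361 = 209900 km².
Ratio = 44590 / 209900 ≈ 0.212.

0.212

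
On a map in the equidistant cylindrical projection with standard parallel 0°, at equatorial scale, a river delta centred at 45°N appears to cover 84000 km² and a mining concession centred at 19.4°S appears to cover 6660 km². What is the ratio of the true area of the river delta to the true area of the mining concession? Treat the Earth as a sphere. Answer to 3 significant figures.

On the plate carrée, areal scale = h·k = 1 × sec φ, so true area = apparent × cos φ.
True area of river delta: 84000 × cos(45°) = 84000 × 0.7071 = 59400 km².
True area of mining concession: 6660 × cos(19.4°) = 6660 × 0.9432 = 6282 km².
Ratio = 59400 / 6282 ≈ 9.46.

9.46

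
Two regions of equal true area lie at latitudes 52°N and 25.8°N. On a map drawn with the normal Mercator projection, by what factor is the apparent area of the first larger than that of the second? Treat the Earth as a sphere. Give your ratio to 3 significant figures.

2.14

Mercator areal scale is sec²φ.
At 52°: sec²(52°) = 1/0.6157² = 2.638.
At 25.8°: sec²(25.8°) = 1/0.9003² = 1.234.
Ratio = 2.638/1.234 = cos²(25.8°)/cos²(52°) ≈ 2.14.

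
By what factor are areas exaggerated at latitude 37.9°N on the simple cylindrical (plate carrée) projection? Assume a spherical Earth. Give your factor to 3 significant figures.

Plate carrée maps x = Rλ, y = Rφ. The meridian scale is h = 1 and the parallel scale is k = 1/cos φ = sec φ.
Areal scale = h·k = 1 × sec φ; at 37.9°, h = 1.000, k = 1.267, so h·k = 1.267.

1.27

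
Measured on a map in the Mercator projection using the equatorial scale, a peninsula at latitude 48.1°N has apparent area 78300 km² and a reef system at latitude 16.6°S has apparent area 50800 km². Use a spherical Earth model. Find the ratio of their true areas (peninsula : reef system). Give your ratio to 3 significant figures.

Mercator's areal exaggeration is sec²φ; hence true area = (apparent area) · cos²φ.
True area of peninsula: 78300 × cos²(48.1°) = 78300 × 0.4460 = 34920 km².
True area of reef system: 50800 × cos²(16.6°) = 50800 × 0.9184 = 46650 km².
Ratio = 34920 / 46650 ≈ 0.749.

0.749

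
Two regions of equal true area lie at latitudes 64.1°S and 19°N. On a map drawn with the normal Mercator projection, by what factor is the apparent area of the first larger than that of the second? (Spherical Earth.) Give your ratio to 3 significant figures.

4.69

Mercator areal scale is sec²φ.
At 64.1°: sec²(64.1°) = 1/0.4368² = 5.241.
At 19°: sec²(19°) = 1/0.9455² = 1.119.
Ratio = 5.241/1.119 = cos²(19°)/cos²(64.1°) ≈ 4.69.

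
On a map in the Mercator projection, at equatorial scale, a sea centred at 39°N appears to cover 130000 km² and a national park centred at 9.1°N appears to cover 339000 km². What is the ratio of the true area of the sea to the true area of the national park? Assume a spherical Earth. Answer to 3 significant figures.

Since Mercator area scale is 1/cos²φ, the true area equals the apparent area multiplied by cos²φ.
True area of sea: 130000 × cos²(39°) = 130000 × 0.6040 = 78510 km².
True area of national park: 339000 × cos²(9.1°) = 339000 × 0.9750 = 330500 km².
Ratio = 78510 / 330500 ≈ 0.238.

0.238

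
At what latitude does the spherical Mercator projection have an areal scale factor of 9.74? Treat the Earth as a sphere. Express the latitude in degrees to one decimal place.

Mercator areal scale is sec²φ.
sec²φ = 9.74  ⇒  cos²φ = 0.1027  ⇒  cos φ = 0.3204.
φ = arccos(0.3204) ≈ 71.3°.

71.3°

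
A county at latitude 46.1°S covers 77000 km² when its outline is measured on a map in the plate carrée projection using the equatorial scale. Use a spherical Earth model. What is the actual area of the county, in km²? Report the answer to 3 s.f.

53400 km²

Plate carrée maps x = Rλ, y = Rφ. The meridian scale is h = 1 and the parallel scale is k = 1/cos φ = sec φ.
Areal scale = h·k = 1 × sec φ; at 46.1°, h = 1.000, k = 1.442, so h·k = 1.442.
True area = apparent / (areal scale) = 77000 / 1.442 ≈ 53400 km².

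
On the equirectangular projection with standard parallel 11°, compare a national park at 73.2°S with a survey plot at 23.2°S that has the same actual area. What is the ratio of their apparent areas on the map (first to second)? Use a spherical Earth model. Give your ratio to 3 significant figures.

With standard parallel φ₀ = 11°, the equirectangular projection gives x = Rλ cos φ₀, y = Rφ, so h = 1 and k = cos 11° / cos φ.
Areal scale at 73.2°: h·k = 1.000 × 3.396 = 3.396.
Areal scale at 23.2°: h·k = 1.000 × 1.068 = 1.068.
Ratio = 3.396/1.068 ≈ 3.18.

3.18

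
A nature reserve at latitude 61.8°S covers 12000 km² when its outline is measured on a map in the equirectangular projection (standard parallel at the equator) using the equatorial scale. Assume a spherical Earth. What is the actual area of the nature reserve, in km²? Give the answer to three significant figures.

5670 km²

For the equirectangular projection with φ₀ = 0 (plate carrée), h = 1 along meridians and k = sec φ along parallels.
Areal scale = h·k = 1 × sec φ; at 61.8°, h = 1.000, k = 2.116, so h·k = 2.116.
True area = apparent / (areal scale) = 12000 / 2.116 ≈ 5670 km².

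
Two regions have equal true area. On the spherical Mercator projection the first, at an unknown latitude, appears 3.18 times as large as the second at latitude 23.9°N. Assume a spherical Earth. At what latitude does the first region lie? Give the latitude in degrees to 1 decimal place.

Mercator areal scale is sec²φ, so apparent-area ratio = sec²φ₁ / sec²φ₂ = cos²φ₂ / cos²φ₁.
cos²φ₂ / cos²φ₁ = 3.18  ⇒  cos φ₁ = cos 23.9° / √3.18 = 0.9143/1.783 = 0.5127.
φ₁ = arccos(0.5127) ≈ 59.2°.

59.2°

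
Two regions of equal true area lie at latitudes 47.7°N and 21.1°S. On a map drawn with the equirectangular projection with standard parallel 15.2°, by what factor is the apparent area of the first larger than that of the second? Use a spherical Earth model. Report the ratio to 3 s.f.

In the equirectangular projection with standard parallel φ₀ = 15.2° (x = Rλ cos φ₀, y = Rφ), meridians are true-scale (h = 1) and the parallel scale is k = cos φ₀ / cos φ.
Areal scale at 47.7°: h·k = 1.000 × 1.434 = 1.434.
Areal scale at 21.1°: h·k = 1.000 × 1.034 = 1.034.
Ratio = 1.434/1.034 ≈ 1.39.

1.39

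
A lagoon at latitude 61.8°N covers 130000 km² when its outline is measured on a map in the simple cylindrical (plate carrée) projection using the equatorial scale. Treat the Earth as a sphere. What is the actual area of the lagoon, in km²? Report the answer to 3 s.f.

For the equirectangular projection with φ₀ = 0 (plate carrée), h = 1 along meridians and k = sec φ along parallels.
Areal scale = h·k = 1 × sec φ; at 61.8°, h = 1.000, k = 2.116, so h·k = 2.116.
True area = apparent / (areal scale) = 130000 / 2.116 ≈ 61400 km².

61400 km²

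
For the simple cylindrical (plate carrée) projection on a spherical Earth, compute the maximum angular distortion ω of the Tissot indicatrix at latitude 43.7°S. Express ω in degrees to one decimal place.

18.5°

For the equirectangular projection with φ₀ = 0 (plate carrée), h = 1 along meridians and k = sec φ along parallels.
At 43.7°: h = 1.000, k = 1.383; principal scales a = 1.383, b = 1.000.
sin(ω/2) = (a − b)/(a + b) = 0.3832/2.383 = 0.1608, so ω = 2 arcsin(0.1608) ≈ 18.5°.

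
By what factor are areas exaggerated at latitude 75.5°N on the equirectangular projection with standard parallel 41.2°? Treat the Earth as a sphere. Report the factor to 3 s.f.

With standard parallel φ₀ = 41.2°, the equirectangular projection gives x = Rλ cos φ₀, y = Rφ, so h = 1 and k = cos 41.2° / cos φ.
Areal scale = h·k = 1 × cos φ₀ / cos φ; at 75.5°, h = 1.000, k = 3.005, so h·k = 3.005.

3.01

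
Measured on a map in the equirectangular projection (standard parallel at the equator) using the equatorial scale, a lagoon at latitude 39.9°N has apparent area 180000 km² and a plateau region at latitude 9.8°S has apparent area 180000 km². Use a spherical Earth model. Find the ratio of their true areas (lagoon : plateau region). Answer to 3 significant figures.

Plate carrée has h = 1 and k = sec φ, giving areal scale sec φ; true area = (apparent area) · cos φ.
True area of lagoon: 180000 × cos(39.9°) = 180000 × 0.7672 = 138100 km².
True area of plateau region: 180000 × cos(9.8°) = 180000 × 0.9854 = 177400 km².
Ratio = 138100 / 177400 ≈ 0.779.

0.779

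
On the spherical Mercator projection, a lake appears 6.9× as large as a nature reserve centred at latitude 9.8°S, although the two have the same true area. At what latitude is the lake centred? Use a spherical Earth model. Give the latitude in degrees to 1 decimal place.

68.0°

On Mercator, (apparent₁)/(apparent₂) = sec²φ₁ / sec²φ₂ when true areas are equal.
cos²φ₂ / cos²φ₁ = 6.9  ⇒  cos φ₁ = cos 9.8° / √6.9 = 0.9854/2.627 = 0.3751.
φ₁ = arccos(0.3751) ≈ 68.0°.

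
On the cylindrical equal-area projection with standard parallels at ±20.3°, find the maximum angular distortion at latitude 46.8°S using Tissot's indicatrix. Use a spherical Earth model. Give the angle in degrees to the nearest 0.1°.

A cylindrical equal-area projection with standard parallel φ₀ has meridian scale h = cos φ / cos φ₀ and parallel scale k = cos φ₀ / cos φ (so areas are preserved, h·k = 1).
At 46.8°: h = 0.7299, k = 1.370; principal scales a = 1.370, b = 0.7299.
sin(ω/2) = (a − b)/(a + b) = 0.6402/2.100 = 0.3049, so ω = 2 arcsin(0.3049) ≈ 35.5°.

35.5°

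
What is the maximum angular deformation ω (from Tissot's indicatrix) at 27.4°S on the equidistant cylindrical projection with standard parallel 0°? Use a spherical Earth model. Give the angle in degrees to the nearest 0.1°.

For the equirectangular projection with φ₀ = 0 (plate carrée), h = 1 along meridians and k = sec φ along parallels.
At 27.4°: h = 1.000, k = 1.126; principal scales a = 1.126, b = 1.000.
sin(ω/2) = (a − b)/(a + b) = 0.1264/2.126 = 0.05943, so ω = 2 arcsin(0.05943) ≈ 6.8°.

6.8°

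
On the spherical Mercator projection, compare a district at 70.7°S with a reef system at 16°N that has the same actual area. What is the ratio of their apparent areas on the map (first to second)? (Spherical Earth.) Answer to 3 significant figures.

On Mercator, area is exaggerated by sec²φ = 1/cos²φ.
At 70.7°: sec²(70.7°) = 1/0.3305² = 9.154.
At 16°: sec²(16°) = 1/0.9613² = 1.082.
Ratio = 9.154/1.082 = cos²(16°)/cos²(70.7°) ≈ 8.46.

8.46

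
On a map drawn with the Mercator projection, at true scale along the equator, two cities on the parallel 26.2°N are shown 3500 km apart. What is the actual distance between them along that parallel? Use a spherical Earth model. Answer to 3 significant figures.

3140 km

Mercator is conformal, so the point scale is isotropic: h = k = sec φ = 1/cos φ.
Along the parallel at 26.2°, map distances are exaggerated by k = sec 26.2° = 1.115.
True distance = 3500 / 1.115 = 3500 × cos 26.2° ≈ 3140 km.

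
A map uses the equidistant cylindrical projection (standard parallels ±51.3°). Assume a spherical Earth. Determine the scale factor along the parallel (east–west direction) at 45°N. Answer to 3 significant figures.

With standard parallel φ₀ = 51.3°, the equirectangular projection gives x = Rλ cos φ₀, y = Rφ, so h = 1 and k = cos 51.3° / cos φ.
k = cos 51.3° / cos 45° = 0.6252/0.7071 = 0.8842.

0.884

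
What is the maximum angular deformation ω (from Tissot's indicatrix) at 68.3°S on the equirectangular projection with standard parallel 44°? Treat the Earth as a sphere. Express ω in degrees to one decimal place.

The equidistant cylindrical projection with φ₀ = 44° has h = 1 (meridians true) and k = cos φ₀ / cos φ along parallels.
At 68.3°: h = 1.000, k = 1.945; principal scales a = 1.945, b = 1.000.
sin(ω/2) = (a − b)/(a + b) = 0.9455/2.945 = 0.3210, so ω = 2 arcsin(0.3210) ≈ 37.4°.

37.4°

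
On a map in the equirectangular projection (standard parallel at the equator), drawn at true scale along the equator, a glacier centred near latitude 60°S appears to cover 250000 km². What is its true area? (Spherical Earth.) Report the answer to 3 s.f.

125000 km²

Plate carrée maps x = Rλ, y = Rφ. The meridian scale is h = 1 and the parallel scale is k = 1/cos φ = sec φ.
Areal scale = h·k = 1 × sec φ; at 60°, h = 1.000, k = 2.000, so h·k = 2.000.
True area = apparent / (areal scale) = 250000 / 2.000 ≈ 125000 km².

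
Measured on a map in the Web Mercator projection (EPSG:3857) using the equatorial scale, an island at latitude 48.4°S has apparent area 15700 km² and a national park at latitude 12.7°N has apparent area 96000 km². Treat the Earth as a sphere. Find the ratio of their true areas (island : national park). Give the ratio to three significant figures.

On Mercator the areal scale is sec²φ, so true area = apparent × cos²φ.
True area of island: 15700 × cos²(48.4°) = 15700 × 0.4408 = 6921 km².
True area of national park: 96000 × cos²(12.7°) = 96000 × 0.9517 = 91360 km².
Ratio = 6921 / 91360 ≈ 0.0758.

0.0758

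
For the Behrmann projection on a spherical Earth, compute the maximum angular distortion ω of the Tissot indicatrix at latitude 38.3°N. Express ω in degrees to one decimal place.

11.3°

Behrmann is a cylindrical equal-area projection with standard parallels at ±30°. Cylindrical equal-area (φ₀ = 30°): h = cos φ / cos 30° along meridians, k = cos 30° / cos φ along parallels; h·k = 1.
At 38.3°: h = 0.9062, k = 1.104; principal scales a = 1.104, b = 0.9062.
sin(ω/2) = (a − b)/(a + b) = 0.1973/2.010 = 0.09820, so ω = 2 arcsin(0.09820) ≈ 11.3°.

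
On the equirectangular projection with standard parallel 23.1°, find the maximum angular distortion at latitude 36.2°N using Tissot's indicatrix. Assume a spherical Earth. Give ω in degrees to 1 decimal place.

The equidistant cylindrical projection with φ₀ = 23.1° has h = 1 (meridians true) and k = cos φ₀ / cos φ along parallels.
At 36.2°: h = 1.000, k = 1.140; principal scales a = 1.140, b = 1.000.
sin(ω/2) = (a − b)/(a + b) = 0.1399/2.140 = 0.06536, so ω = 2 arcsin(0.06536) ≈ 7.5°.

7.5°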